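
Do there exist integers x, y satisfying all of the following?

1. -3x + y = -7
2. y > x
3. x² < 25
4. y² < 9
No

A contradictory subset is {-3x + y = -7, y > x, y² < 9}. No integer assignment can satisfy these jointly:

  - -3x + y = -7: is a linear equation tying the variables together
  - y > x: bounds one variable relative to another variable
  - y² < 9: restricts y to |y| ≤ 2

Propagating the comparison: x < y and y ≤ 2 give x ≤ 1. Range argument: with x ∈ [−∞, 1], y ∈ [-2, 2], the left side of the equation is at least -5, but the right side is -7 < -5. No integer solution exists.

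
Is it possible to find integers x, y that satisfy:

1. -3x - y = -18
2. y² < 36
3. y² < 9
Yes

Take x = 6, y = 0. Substituting into each constraint:
  (1) -3(6) + 0 = -18 ✓
  (2) y² = (0)² = 0, and 0 < 36 ✓
  (3) y² = (0)² = 0, and 0 < 9 ✓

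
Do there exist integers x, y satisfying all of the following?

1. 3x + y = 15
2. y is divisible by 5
Yes

Take x = 5, y = 0. Substituting into each constraint:
  (1) 3(5) + 0 = 15 ✓
  (2) 0 = 5 × 0, remainder 0 ✓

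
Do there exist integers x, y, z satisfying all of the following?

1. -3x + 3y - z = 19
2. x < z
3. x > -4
Yes

Take x = 1, y = 8, z = 2. Substituting into each constraint:
  (1) -3(1) + 3(8) + (-2) = 19 ✓
  (2) 1 < 2 ✓
  (3) 1 > -4 ✓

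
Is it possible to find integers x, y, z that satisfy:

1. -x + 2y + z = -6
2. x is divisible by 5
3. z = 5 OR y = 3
Yes

Take x = -5, y = -8, z = 5. Substituting into each constraint:
  (1) 5 + 2(-8) + 5 = -6 ✓
  (2) -5 = 5 × -1, remainder 0 ✓
  (3) z = 5, target 5 ✓ (first branch holds)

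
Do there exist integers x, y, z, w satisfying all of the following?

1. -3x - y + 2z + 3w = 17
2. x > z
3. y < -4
Yes

Take x = 1, y = -5, z = 0, w = 5. Substituting into each constraint:
  (1) -3(1) + 5 + 2(0) + 3(5) = 17 ✓
  (2) 1 > 0 ✓
  (3) -5 < -4 ✓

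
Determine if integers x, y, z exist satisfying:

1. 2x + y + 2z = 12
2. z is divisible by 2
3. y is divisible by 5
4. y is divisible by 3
Yes

Take x = 6, y = 0, z = 0. Substituting into each constraint:
  (1) 2(6) + 0 + 2(0) = 12 ✓
  (2) 0 = 2 × 0, remainder 0 ✓
  (3) 0 = 5 × 0, remainder 0 ✓
  (4) 0 = 3 × 0, remainder 0 ✓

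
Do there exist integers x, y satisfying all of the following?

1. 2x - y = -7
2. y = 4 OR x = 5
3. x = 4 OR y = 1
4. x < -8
No

A contradictory subset is {2x - y = -7, y = 4 OR x = 5, x < -8}. No integer assignment can satisfy these jointly:

  - 2x - y = -7: is a linear equation tying the variables together
  - y = 4 OR x = 5: forces a choice: either y = 4 or x = 5
  - x < -8: bounds one variable relative to a constant

Split on the disjunction (y = 4 OR x = 5):
  • If y = 4: with y = 4, every remaining term of the linear equation is divisible by 2, so the left side is ≡ 0 (mod 2); but the right side -3 ≡ 1 (mod 2). No integers can satisfy it.
  • If x = 5: this contradicts the bound x ≤ -9.
Both branches are infeasible, so the system has no integer solution.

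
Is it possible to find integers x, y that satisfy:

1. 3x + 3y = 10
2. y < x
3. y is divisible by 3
No

Even the single constraint (3x + 3y = 10) is infeasible over the integers.

  - 3x + 3y = 10: every term on the left is divisible by 3, so the LHS ≡ 0 (mod 3), but the RHS 10 is not — no integer solution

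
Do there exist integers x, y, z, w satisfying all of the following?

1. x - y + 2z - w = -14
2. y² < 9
Yes

Take x = -14, y = 0, z = 0, w = 0. Substituting into each constraint:
  (1) (-14) + 0 + 2(0) + 0 = -14 ✓
  (2) y² = (0)² = 0, and 0 < 9 ✓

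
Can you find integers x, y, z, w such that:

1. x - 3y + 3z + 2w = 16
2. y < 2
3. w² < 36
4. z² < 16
Yes

Take x = 16, y = 0, z = 0, w = 0. Substituting into each constraint:
  (1) 16 - 3(0) + 3(0) + 2(0) = 16 ✓
  (2) 0 < 2 ✓
  (3) w² = (0)² = 0, and 0 < 36 ✓
  (4) z² = (0)² = 0, and 0 < 16 ✓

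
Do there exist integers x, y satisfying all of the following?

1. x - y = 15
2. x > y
Yes

Take x = 0, y = -15. Substituting into each constraint:
  (1) 0 + 15 = 15 ✓
  (2) 0 > -15 ✓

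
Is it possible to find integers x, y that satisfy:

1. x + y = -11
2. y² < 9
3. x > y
No

The full constraint system is jointly infeasible over the integers. Each constraint and what it forces:

  - x + y = -11: is a linear equation tying the variables together
  - y² < 9: restricts y to |y| ≤ 2
  - x > y: bounds one variable relative to another variable

Propagating the comparison: x > y and y ≥ -2 give x ≥ -1. Range argument: with x ∈ [-1, ∞], y ∈ [-2, 2], the left side of the equation is at least -3, but the right side is -11 < -3. No integer solution exists.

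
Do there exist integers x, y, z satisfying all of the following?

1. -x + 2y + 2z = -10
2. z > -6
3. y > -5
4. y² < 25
Yes

Take x = 2, y = -4, z = 0. Substituting into each constraint:
  (1) (-2) + 2(-4) + 2(0) = -10 ✓
  (2) 0 > -6 ✓
  (3) -4 > -5 ✓
  (4) y² = (-4)² = 16, and 16 < 25 ✓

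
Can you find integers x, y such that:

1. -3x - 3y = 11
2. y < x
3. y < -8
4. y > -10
No

Even the single constraint (-3x - 3y = 11) is infeasible over the integers.

  - -3x - 3y = 11: every term on the left is divisible by 3, so the LHS ≡ 0 (mod 3), but the RHS 11 is not — no integer solution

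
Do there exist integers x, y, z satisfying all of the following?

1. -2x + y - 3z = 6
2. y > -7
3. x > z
Yes

Take x = 1, y = 8, z = 0. Substituting into each constraint:
  (1) -2(1) + 8 - 3(0) = 6 ✓
  (2) 8 > -7 ✓
  (3) 1 > 0 ✓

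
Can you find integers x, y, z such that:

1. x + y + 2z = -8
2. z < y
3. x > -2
Yes

Take x = 0, y = -2, z = -3. Substituting into each constraint:
  (1) 0 + (-2) + 2(-3) = -8 ✓
  (2) -3 < -2 ✓
  (3) 0 > -2 ✓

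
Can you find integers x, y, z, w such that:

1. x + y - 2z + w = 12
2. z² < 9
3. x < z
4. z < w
Yes

Take x = -1, y = 12, z = 0, w = 1. Substituting into each constraint:
  (1) (-1) + 12 - 2(0) + 1 = 12 ✓
  (2) z² = (0)² = 0, and 0 < 9 ✓
  (3) -1 < 0 ✓
  (4) 0 < 1 ✓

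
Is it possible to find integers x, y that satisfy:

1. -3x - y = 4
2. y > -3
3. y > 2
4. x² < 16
Yes

Take x = -3, y = 5. Substituting into each constraint:
  (1) -3(-3) + (-5) = 4 ✓
  (2) 5 > -3 ✓
  (3) 5 > 2 ✓
  (4) x² = (-3)² = 9, and 9 < 16 ✓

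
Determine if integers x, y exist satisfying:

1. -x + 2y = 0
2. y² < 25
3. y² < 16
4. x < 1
Yes

Take x = 0, y = 0. Substituting into each constraint:
  (1) 0 + 2(0) = 0 ✓
  (2) y² = (0)² = 0, and 0 < 25 ✓
  (3) y² = (0)² = 0, and 0 < 16 ✓
  (4) 0 < 1 ✓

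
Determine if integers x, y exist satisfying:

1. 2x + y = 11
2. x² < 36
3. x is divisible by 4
Yes

Take x = 0, y = 11. Substituting into each constraint:
  (1) 2(0) + 11 = 11 ✓
  (2) x² = (0)² = 0, and 0 < 36 ✓
  (3) 0 = 4 × 0, remainder 0 ✓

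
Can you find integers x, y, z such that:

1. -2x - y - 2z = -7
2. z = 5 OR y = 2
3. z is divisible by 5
Yes

Take x = -3, y = 3, z = 5. Substituting into each constraint:
  (1) -2(-3) + (-3) - 2(5) = -7 ✓
  (2) z = 5, target 5 ✓ (first branch holds)
  (3) 5 = 5 × 1, remainder 0 ✓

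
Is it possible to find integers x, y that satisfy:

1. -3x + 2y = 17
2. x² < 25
Yes

Take x = -1, y = 7. Substituting into each constraint:
  (1) -3(-1) + 2(7) = 17 ✓
  (2) x² = (-1)² = 1, and 1 < 25 ✓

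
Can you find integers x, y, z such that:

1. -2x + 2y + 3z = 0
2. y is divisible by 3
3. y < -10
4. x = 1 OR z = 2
Yes

Take x = -9, y = -12, z = 2. Substituting into each constraint:
  (1) -2(-9) + 2(-12) + 3(2) = 0 ✓
  (2) -12 = 3 × -4, remainder 0 ✓
  (3) -12 < -10 ✓
  (4) z = 2, target 2 ✓ (second branch holds)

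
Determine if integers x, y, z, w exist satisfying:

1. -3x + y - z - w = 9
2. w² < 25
Yes

Take x = 0, y = 9, z = 0, w = 0. Substituting into each constraint:
  (1) -3(0) + 9 + 0 + 0 = 9 ✓
  (2) w² = (0)² = 0, and 0 < 25 ✓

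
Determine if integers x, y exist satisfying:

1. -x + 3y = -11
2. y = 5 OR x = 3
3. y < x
Yes

Take x = 26, y = 5. Substituting into each constraint:
  (1) (-26) + 3(5) = -11 ✓
  (2) y = 5, target 5 ✓ (first branch holds)
  (3) 5 < 26 ✓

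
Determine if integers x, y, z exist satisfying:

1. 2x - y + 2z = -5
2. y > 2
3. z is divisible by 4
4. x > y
Yes

Take x = 10, y = 9, z = -8. Substituting into each constraint:
  (1) 2(10) + (-9) + 2(-8) = -5 ✓
  (2) 9 > 2 ✓
  (3) -8 = 4 × -2, remainder 0 ✓
  (4) 10 > 9 ✓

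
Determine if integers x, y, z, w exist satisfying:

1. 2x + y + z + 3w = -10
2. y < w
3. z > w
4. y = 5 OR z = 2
Yes

Take x = -20, y = 5, z = 7, w = 6. Substituting into each constraint:
  (1) 2(-20) + 5 + 7 + 3(6) = -10 ✓
  (2) 5 < 6 ✓
  (3) 7 > 6 ✓
  (4) y = 5, target 5 ✓ (first branch holds)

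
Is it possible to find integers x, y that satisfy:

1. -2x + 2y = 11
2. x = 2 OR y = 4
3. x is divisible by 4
No

Even the single constraint (-2x + 2y = 11) is infeasible over the integers.

  - -2x + 2y = 11: every term on the left is divisible by 2, so the LHS ≡ 0 (mod 2), but the RHS 11 is not — no integer solution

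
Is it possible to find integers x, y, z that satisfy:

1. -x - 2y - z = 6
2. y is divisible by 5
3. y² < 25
Yes

Take x = -6, y = 0, z = 0. Substituting into each constraint:
  (1) 6 - 2(0) + 0 = 6 ✓
  (2) 0 = 5 × 0, remainder 0 ✓
  (3) y² = (0)² = 0, and 0 < 25 ✓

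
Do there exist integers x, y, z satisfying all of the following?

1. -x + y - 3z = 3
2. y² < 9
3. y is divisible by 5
Yes

Take x = 0, y = 0, z = -1. Substituting into each constraint:
  (1) 0 + 0 - 3(-1) = 3 ✓
  (2) y² = (0)² = 0, and 0 < 9 ✓
  (3) 0 = 5 × 0, remainder 0 ✓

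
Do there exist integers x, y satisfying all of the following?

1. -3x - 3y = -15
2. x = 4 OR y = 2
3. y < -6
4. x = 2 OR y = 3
No

A contradictory subset is {-3x - 3y = -15, x = 4 OR y = 2, y < -6}. No integer assignment can satisfy these jointly:

  - -3x - 3y = -15: is a linear equation tying the variables together
  - x = 4 OR y = 2: forces a choice: either x = 4 or y = 2
  - y < -6: bounds one variable relative to a constant

Split on the disjunction (x = 4 OR y = 2):
  • If x = 4: the equation forces y = 1, which contradicts the bound y ≤ -7.
  • If y = 2: this contradicts the bound y ≤ -7.
Both branches are infeasible, so the system has no integer solution.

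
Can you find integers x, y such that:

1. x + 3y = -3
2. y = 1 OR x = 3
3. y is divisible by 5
No

The full constraint system is jointly infeasible over the integers. Each constraint and what it forces:

  - x + 3y = -3: is a linear equation tying the variables together
  - y = 1 OR x = 3: forces a choice: either y = 1 or x = 3
  - y is divisible by 5: restricts y to multiples of 5

Split on the disjunction (y = 1 OR x = 3):
  • If y = 1: this contradicts the divisibility constraint — 1 is not a multiple of 5.
  • If x = 3: with x = 3, writing y = 5y', every remaining term of the linear equation is divisible by 15, so the left side is ≡ 0 (mod 15); but the right side -6 ≡ 9 (mod 15). No integers can satisfy it.
Both branches are infeasible, so the system has no integer solution.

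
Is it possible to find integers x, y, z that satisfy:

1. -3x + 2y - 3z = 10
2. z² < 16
Yes

Take x = -2, y = 2, z = 0. Substituting into each constraint:
  (1) -3(-2) + 2(2) - 3(0) = 10 ✓
  (2) z² = (0)² = 0, and 0 < 16 ✓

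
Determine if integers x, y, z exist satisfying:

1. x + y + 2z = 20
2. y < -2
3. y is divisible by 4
Yes

Take x = 0, y = -4, z = 12. Substituting into each constraint:
  (1) 0 + (-4) + 2(12) = 20 ✓
  (2) -4 < -2 ✓
  (3) -4 = 4 × -1, remainder 0 ✓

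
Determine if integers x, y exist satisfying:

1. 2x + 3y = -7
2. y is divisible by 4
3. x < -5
No

A contradictory subset is {2x + 3y = -7, y is divisible by 4}. No integer assignment can satisfy these jointly:

  - 2x + 3y = -7: is a linear equation tying the variables together
  - y is divisible by 4: restricts y to multiples of 4

Modular obstruction: writing y = 4y', every remaining term of the linear equation is divisible by 2, so the left side is ≡ 0 (mod 2); but the right side -7 ≡ 1 (mod 2). No integers can satisfy it.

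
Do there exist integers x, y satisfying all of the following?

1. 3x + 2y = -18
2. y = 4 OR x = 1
No

The full constraint system is jointly infeasible over the integers. Each constraint and what it forces:

  - 3x + 2y = -18: is a linear equation tying the variables together
  - y = 4 OR x = 1: forces a choice: either y = 4 or x = 1

Split on the disjunction (y = 4 OR x = 1):
  • If y = 4: with y = 4, every remaining term of the linear equation is divisible by 3, so the left side is ≡ 0 (mod 3); but the right side -26 ≡ 1 (mod 3). No integers can satisfy it.
  • If x = 1: with x = 1, every remaining term of the linear equation is divisible by 2, so the left side is ≡ 0 (mod 2); but the right side -21 ≡ 1 (mod 2). No integers can satisfy it.
Both branches are infeasible, so the system has no integer solution.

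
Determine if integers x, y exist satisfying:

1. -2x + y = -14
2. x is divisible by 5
Yes

Take x = 0, y = -14. Substituting into each constraint:
  (1) -2(0) + (-14) = -14 ✓
  (2) 0 = 5 × 0, remainder 0 ✓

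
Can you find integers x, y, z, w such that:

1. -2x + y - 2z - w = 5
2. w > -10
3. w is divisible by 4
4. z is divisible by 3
Yes

Take x = -2, y = 1, z = 0, w = 0. Substituting into each constraint:
  (1) -2(-2) + 1 - 2(0) + 0 = 5 ✓
  (2) 0 > -10 ✓
  (3) 0 = 4 × 0, remainder 0 ✓
  (4) 0 = 3 × 0, remainder 0 ✓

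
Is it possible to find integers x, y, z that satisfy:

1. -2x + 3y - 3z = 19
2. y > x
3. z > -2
Yes

Take x = 1, y = 6, z = -1. Substituting into each constraint:
  (1) -2(1) + 3(6) - 3(-1) = 19 ✓
  (2) 6 > 1 ✓
  (3) -1 > -2 ✓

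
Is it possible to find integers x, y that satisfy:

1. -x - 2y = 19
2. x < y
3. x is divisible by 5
Yes

Take x = -15, y = -2. Substituting into each constraint:
  (1) 15 - 2(-2) = 19 ✓
  (2) -15 < -2 ✓
  (3) -15 = 5 × -3, remainder 0 ✓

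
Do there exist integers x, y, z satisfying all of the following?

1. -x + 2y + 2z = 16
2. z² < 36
Yes

Take x = 0, y = 8, z = 0. Substituting into each constraint:
  (1) 0 + 2(8) + 2(0) = 16 ✓
  (2) z² = (0)² = 0, and 0 < 36 ✓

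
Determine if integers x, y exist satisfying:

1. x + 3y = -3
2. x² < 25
Yes

Take x = -3, y = 0. Substituting into each constraint:
  (1) (-3) + 3(0) = -3 ✓
  (2) x² = (-3)² = 9, and 9 < 25 ✓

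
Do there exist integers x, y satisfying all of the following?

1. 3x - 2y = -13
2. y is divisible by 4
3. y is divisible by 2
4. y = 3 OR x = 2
No

A contradictory subset is {3x - 2y = -13, y = 3 OR x = 2}. No integer assignment can satisfy these jointly:

  - 3x - 2y = -13: is a linear equation tying the variables together
  - y = 3 OR x = 2: forces a choice: either y = 3 or x = 2

Split on the disjunction (y = 3 OR x = 2):
  • If y = 3: with y = 3, every remaining term of the linear equation is divisible by 3, so the left side is ≡ 0 (mod 3); but the right side -7 ≡ 2 (mod 3). No integers can satisfy it.
  • If x = 2: with x = 2, every remaining term of the linear equation is divisible by 2, so the left side is ≡ 0 (mod 2); but the right side -19 ≡ 1 (mod 2). No integers can satisfy it.
Both branches are infeasible, so the system has no integer solution.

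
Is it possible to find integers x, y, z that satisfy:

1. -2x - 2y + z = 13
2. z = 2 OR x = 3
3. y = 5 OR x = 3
Yes

Take x = 3, y = -9, z = 1. Substituting into each constraint:
  (1) -2(3) - 2(-9) + 1 = 13 ✓
  (2) x = 3, target 3 ✓ (second branch holds)
  (3) x = 3, target 3 ✓ (second branch holds)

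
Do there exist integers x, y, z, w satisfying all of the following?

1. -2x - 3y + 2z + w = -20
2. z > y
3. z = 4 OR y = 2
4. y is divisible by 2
Yes

Take x = 0, y = 0, z = 4, w = -28. Substituting into each constraint:
  (1) -2(0) - 3(0) + 2(4) + (-28) = -20 ✓
  (2) 4 > 0 ✓
  (3) z = 4, target 4 ✓ (first branch holds)
  (4) 0 = 2 × 0, remainder 0 ✓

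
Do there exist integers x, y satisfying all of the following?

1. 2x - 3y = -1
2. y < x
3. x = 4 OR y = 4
Yes

Take x = 4, y = 3. Substituting into each constraint:
  (1) 2(4) - 3(3) = -1 ✓
  (2) 3 < 4 ✓
  (3) x = 4, target 4 ✓ (first branch holds)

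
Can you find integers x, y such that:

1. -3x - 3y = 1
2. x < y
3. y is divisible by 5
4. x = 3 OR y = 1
No

Even the single constraint (-3x - 3y = 1) is infeasible over the integers.

  - -3x - 3y = 1: every term on the left is divisible by 3, so the LHS ≡ 0 (mod 3), but the RHS 1 is not — no integer solution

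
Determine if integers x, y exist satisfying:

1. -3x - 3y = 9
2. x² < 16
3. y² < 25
Yes

Take x = -3, y = 0. Substituting into each constraint:
  (1) -3(-3) - 3(0) = 9 ✓
  (2) x² = (-3)² = 9, and 9 < 16 ✓
  (3) y² = (0)² = 0, and 0 < 25 ✓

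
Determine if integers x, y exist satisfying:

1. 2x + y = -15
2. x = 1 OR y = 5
Yes

Take x = 1, y = -17. Substituting into each constraint:
  (1) 2(1) + (-17) = -15 ✓
  (2) x = 1, target 1 ✓ (first branch holds)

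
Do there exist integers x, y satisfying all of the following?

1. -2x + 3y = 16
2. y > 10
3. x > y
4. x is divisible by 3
No

A contradictory subset is {-2x + 3y = 16, x is divisible by 3}. No integer assignment can satisfy these jointly:

  - -2x + 3y = 16: is a linear equation tying the variables together
  - x is divisible by 3: restricts x to multiples of 3

Modular obstruction: writing x = 3x', every remaining term of the linear equation is divisible by 3, so the left side is ≡ 0 (mod 3); but the right side 16 ≡ 1 (mod 3). No integers can satisfy it.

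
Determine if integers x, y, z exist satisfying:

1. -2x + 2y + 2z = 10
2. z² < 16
Yes

Take x = -5, y = 0, z = 0. Substituting into each constraint:
  (1) -2(-5) + 2(0) + 2(0) = 10 ✓
  (2) z² = (0)² = 0, and 0 < 16 ✓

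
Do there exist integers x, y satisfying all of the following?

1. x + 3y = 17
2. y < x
Yes

Take x = 5, y = 4. Substituting into each constraint:
  (1) 5 + 3(4) = 17 ✓
  (2) 4 < 5 ✓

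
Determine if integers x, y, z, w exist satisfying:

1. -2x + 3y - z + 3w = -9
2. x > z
Yes

Take x = 3, y = -1, z = 0, w = 0. Substituting into each constraint:
  (1) -2(3) + 3(-1) + 0 + 3(0) = -9 ✓
  (2) 3 > 0 ✓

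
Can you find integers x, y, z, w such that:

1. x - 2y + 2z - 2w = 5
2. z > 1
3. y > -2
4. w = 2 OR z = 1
Yes

Take x = -1, y = -1, z = 4, w = 2. Substituting into each constraint:
  (1) (-1) - 2(-1) + 2(4) - 2(2) = 5 ✓
  (2) 4 > 1 ✓
  (3) -1 > -2 ✓
  (4) w = 2, target 2 ✓ (first branch holds)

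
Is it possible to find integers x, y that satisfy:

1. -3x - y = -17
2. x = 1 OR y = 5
Yes

Take x = 4, y = 5. Substituting into each constraint:
  (1) -3(4) + (-5) = -17 ✓
  (2) y = 5, target 5 ✓ (second branch holds)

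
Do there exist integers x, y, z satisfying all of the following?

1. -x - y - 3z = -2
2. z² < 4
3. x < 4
Yes

Take x = 2, y = 0, z = 0. Substituting into each constraint:
  (1) (-2) + 0 - 3(0) = -2 ✓
  (2) z² = (0)² = 0, and 0 < 4 ✓
  (3) 2 < 4 ✓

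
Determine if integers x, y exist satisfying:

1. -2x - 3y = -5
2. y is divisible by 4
No

The full constraint system is jointly infeasible over the integers. Each constraint and what it forces:

  - -2x - 3y = -5: is a linear equation tying the variables together
  - y is divisible by 4: restricts y to multiples of 4

Modular obstruction: writing y = 4y', every remaining term of the linear equation is divisible by 2, so the left side is ≡ 0 (mod 2); but the right side -5 ≡ 1 (mod 2). No integers can satisfy it.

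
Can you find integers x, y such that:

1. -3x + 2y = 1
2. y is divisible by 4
Yes

Take x = 5, y = 8. Substituting into each constraint:
  (1) -3(5) + 2(8) = 1 ✓
  (2) 8 = 4 × 2, remainder 0 ✓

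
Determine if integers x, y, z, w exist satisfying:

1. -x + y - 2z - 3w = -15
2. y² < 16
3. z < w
Yes

Take x = 2, y = 0, z = 2, w = 3. Substituting into each constraint:
  (1) (-2) + 0 - 2(2) - 3(3) = -15 ✓
  (2) y² = (0)² = 0, and 0 < 16 ✓
  (3) 2 < 3 ✓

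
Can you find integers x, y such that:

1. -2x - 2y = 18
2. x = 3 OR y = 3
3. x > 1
Yes

Take x = 3, y = -12. Substituting into each constraint:
  (1) -2(3) - 2(-12) = 18 ✓
  (2) x = 3, target 3 ✓ (first branch holds)
  (3) 3 > 1 ✓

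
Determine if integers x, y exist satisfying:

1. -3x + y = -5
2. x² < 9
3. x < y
No

The full constraint system is jointly infeasible over the integers. Each constraint and what it forces:

  - -3x + y = -5: is a linear equation tying the variables together
  - x² < 9: restricts x to |x| ≤ 2
  - x < y: bounds one variable relative to another variable

The bounds confine x to {-2, -1, 0, 1, 2}. For each value, substitute into the equation:
  • x = -2: the equation forces y = -11, but y > x fails since -11 ≤ -2.
  • x = -1: the equation forces y = -8, but y > x fails since -8 ≤ -1.
  • x = 0: the equation forces y = -5, but y > x fails since -5 ≤ 0.
  • x = 1: the equation forces y = -2, but y > x fails since -2 ≤ 1.
  • x = 2: the equation forces y = 1, but y > x fails since 1 ≤ 2.
Every case fails, so no integer solution exists.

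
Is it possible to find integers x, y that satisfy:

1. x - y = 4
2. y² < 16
Yes

Take x = 4, y = 0. Substituting into each constraint:
  (1) 4 + 0 = 4 ✓
  (2) y² = (0)² = 0, and 0 < 16 ✓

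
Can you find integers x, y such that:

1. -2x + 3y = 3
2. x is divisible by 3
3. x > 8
Yes

Take x = 9, y = 7. Substituting into each constraint:
  (1) -2(9) + 3(7) = 3 ✓
  (2) 9 = 3 × 3, remainder 0 ✓
  (3) 9 > 8 ✓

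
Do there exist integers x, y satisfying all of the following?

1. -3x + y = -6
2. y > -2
Yes

Take x = 2, y = 0. Substituting into each constraint:
  (1) -3(2) + 0 = -6 ✓
  (2) 0 > -2 ✓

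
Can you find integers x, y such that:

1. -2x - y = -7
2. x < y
Yes

Take x = 2, y = 3. Substituting into each constraint:
  (1) -2(2) + (-3) = -7 ✓
  (2) 2 < 3 ✓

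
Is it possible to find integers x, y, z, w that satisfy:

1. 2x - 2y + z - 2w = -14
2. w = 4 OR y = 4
Yes

Take x = 0, y = 4, z = -6, w = 0. Substituting into each constraint:
  (1) 2(0) - 2(4) + (-6) - 2(0) = -14 ✓
  (2) y = 4, target 4 ✓ (second branch holds)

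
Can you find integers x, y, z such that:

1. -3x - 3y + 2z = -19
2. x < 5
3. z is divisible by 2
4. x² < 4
Yes

Take x = 0, y = 9, z = 4. Substituting into each constraint:
  (1) -3(0) - 3(9) + 2(4) = -19 ✓
  (2) 0 < 5 ✓
  (3) 4 = 2 × 2, remainder 0 ✓
  (4) x² = (0)² = 0, and 0 < 4 ✓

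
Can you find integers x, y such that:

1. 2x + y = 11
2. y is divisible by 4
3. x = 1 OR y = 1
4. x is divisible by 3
No

The full constraint system is jointly infeasible over the integers. Each constraint and what it forces:

  - 2x + y = 11: is a linear equation tying the variables together
  - y is divisible by 4: restricts y to multiples of 4
  - x = 1 OR y = 1: forces a choice: either x = 1 or y = 1
  - x is divisible by 3: restricts x to multiples of 3

Modular obstruction: writing x = 3x' and writing y = 4y', every remaining term of the linear equation is divisible by 2, so the left side is ≡ 0 (mod 2); but the right side 11 ≡ 1 (mod 2). No integers can satisfy it.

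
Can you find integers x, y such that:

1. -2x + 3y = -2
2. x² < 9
Yes

Take x = 1, y = 0. Substituting into each constraint:
  (1) -2(1) + 3(0) = -2 ✓
  (2) x² = (1)² = 1, and 1 < 9 ✓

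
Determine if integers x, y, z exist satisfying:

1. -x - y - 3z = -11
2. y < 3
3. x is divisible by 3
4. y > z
Yes

Take x = 6, y = 2, z = 1. Substituting into each constraint:
  (1) (-6) + (-2) - 3(1) = -11 ✓
  (2) 2 < 3 ✓
  (3) 6 = 3 × 2, remainder 0 ✓
  (4) 2 > 1 ✓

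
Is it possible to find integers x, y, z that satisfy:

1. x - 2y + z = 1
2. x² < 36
Yes

Take x = 0, y = 0, z = 1. Substituting into each constraint:
  (1) 0 - 2(0) + 1 = 1 ✓
  (2) x² = (0)² = 0, and 0 < 36 ✓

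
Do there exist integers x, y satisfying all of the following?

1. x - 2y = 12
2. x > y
Yes

Take x = 12, y = 0. Substituting into each constraint:
  (1) 12 - 2(0) = 12 ✓
  (2) 12 > 0 ✓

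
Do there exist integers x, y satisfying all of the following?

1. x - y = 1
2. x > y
Yes

Take x = 1, y = 0. Substituting into each constraint:
  (1) 1 + 0 = 1 ✓
  (2) 1 > 0 ✓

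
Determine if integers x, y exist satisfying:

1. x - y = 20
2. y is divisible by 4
Yes

Take x = 20, y = 0. Substituting into each constraint:
  (1) 20 + 0 = 20 ✓
  (2) 0 = 4 × 0, remainder 0 ✓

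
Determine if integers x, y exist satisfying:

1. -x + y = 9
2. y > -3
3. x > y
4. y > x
No

A contradictory subset is {x > y, y > x}. No integer assignment can satisfy these jointly:

  - x > y: bounds one variable relative to another variable
  - y > x: bounds one variable relative to another variable

Direct contradiction: x > y and y > x cannot both hold.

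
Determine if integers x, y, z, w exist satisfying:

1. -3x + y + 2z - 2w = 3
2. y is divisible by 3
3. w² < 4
Yes

Take x = 1, y = 0, z = 3, w = 0. Substituting into each constraint:
  (1) -3(1) + 0 + 2(3) - 2(0) = 3 ✓
  (2) 0 = 3 × 0, remainder 0 ✓
  (3) w² = (0)² = 0, and 0 < 4 ✓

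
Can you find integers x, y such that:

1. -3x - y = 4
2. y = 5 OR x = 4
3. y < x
Yes

Take x = 4, y = -16. Substituting into each constraint:
  (1) -3(4) + 16 = 4 ✓
  (2) x = 4, target 4 ✓ (second branch holds)
  (3) -16 < 4 ✓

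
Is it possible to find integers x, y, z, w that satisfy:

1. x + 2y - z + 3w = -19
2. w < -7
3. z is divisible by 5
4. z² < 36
Yes

Take x = 0, y = 4, z = 0, w = -9. Substituting into each constraint:
  (1) 0 + 2(4) + 0 + 3(-9) = -19 ✓
  (2) -9 < -7 ✓
  (3) 0 = 5 × 0, remainder 0 ✓
  (4) z² = (0)² = 0, and 0 < 36 ✓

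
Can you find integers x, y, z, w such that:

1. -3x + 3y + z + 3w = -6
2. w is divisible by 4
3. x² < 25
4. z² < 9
Yes

Take x = 0, y = -2, z = 0, w = 0. Substituting into each constraint:
  (1) -3(0) + 3(-2) + 0 + 3(0) = -6 ✓
  (2) 0 = 4 × 0, remainder 0 ✓
  (3) x² = (0)² = 0, and 0 < 25 ✓
  (4) z² = (0)² = 0, and 0 < 9 ✓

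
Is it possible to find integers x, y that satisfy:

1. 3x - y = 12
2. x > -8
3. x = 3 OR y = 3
Yes

Take x = 3, y = -3. Substituting into each constraint:
  (1) 3(3) + 3 = 12 ✓
  (2) 3 > -8 ✓
  (3) x = 3, target 3 ✓ (first branch holds)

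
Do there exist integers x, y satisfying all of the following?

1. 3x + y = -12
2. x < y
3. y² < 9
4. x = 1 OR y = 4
No

The full constraint system is jointly infeasible over the integers. Each constraint and what it forces:

  - 3x + y = -12: is a linear equation tying the variables together
  - x < y: bounds one variable relative to another variable
  - y² < 9: restricts y to |y| ≤ 2
  - x = 1 OR y = 4: forces a choice: either x = 1 or y = 4

Split on the disjunction (x = 1 OR y = 4):
  • If x = 1: the equation forces y = -15, but y² < 9 requires |y| ≤ 2.
  • If y = 4: this contradicts y² < 9, which requires |y| ≤ 2.
Both branches are infeasible, so the system has no integer solution.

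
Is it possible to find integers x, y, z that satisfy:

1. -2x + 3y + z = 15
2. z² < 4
Yes

Take x = 0, y = 5, z = 0. Substituting into each constraint:
  (1) -2(0) + 3(5) + 0 = 15 ✓
  (2) z² = (0)² = 0, and 0 < 4 ✓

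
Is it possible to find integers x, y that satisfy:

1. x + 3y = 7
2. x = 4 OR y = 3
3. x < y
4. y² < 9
No

The full constraint system is jointly infeasible over the integers. Each constraint and what it forces:

  - x + 3y = 7: is a linear equation tying the variables together
  - x = 4 OR y = 3: forces a choice: either x = 4 or y = 3
  - x < y: bounds one variable relative to another variable
  - y² < 9: restricts y to |y| ≤ 2

Split on the disjunction (x = 4 OR y = 3):
  • If x = 4: the equation forces y = 1, giving (x, y) = (4, 1), which violates y > x.
  • If y = 3: this contradicts y² < 9, which requires |y| ≤ 2.
Both branches are infeasible, so the system has no integer solution.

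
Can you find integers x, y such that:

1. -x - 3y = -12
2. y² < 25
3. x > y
Yes

Take x = 6, y = 2. Substituting into each constraint:
  (1) (-6) - 3(2) = -12 ✓
  (2) y² = (2)² = 4, and 4 < 25 ✓
  (3) 6 > 2 ✓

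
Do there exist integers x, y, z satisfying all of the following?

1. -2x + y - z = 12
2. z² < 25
Yes

Take x = 0, y = 12, z = 0. Substituting into each constraint:
  (1) -2(0) + 12 + 0 = 12 ✓
  (2) z² = (0)² = 0, and 0 < 25 ✓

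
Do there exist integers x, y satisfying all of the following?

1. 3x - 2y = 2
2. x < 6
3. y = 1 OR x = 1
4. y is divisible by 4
No

A contradictory subset is {3x - 2y = 2, y = 1 OR x = 1}. No integer assignment can satisfy these jointly:

  - 3x - 2y = 2: is a linear equation tying the variables together
  - y = 1 OR x = 1: forces a choice: either y = 1 or x = 1

Split on the disjunction (y = 1 OR x = 1):
  • If y = 1: with y = 1, every remaining term of the linear equation is divisible by 3, so the left side is ≡ 0 (mod 3); but the right side 4 ≡ 1 (mod 3). No integers can satisfy it.
  • If x = 1: with x = 1, every remaining term of the linear equation is divisible by 2, so the left side is ≡ 0 (mod 2); but the right side -1 ≡ 1 (mod 2). No integers can satisfy it.
Both branches are infeasible, so the system has no integer solution.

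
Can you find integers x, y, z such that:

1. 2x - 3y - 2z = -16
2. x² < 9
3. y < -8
Yes

Take x = 0, y = -10, z = 23. Substituting into each constraint:
  (1) 2(0) - 3(-10) - 2(23) = -16 ✓
  (2) x² = (0)² = 0, and 0 < 9 ✓
  (3) -10 < -8 ✓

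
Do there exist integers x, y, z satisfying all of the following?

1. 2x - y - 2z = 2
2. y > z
Yes

Take x = 0, y = 0, z = -1. Substituting into each constraint:
  (1) 2(0) + 0 - 2(-1) = 2 ✓
  (2) 0 > -1 ✓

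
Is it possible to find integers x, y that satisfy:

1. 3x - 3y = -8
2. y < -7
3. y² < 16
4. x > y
No

Even the single constraint (3x - 3y = -8) is infeasible over the integers.

  - 3x - 3y = -8: every term on the left is divisible by 3, so the LHS ≡ 0 (mod 3), but the RHS -8 is not — no integer solution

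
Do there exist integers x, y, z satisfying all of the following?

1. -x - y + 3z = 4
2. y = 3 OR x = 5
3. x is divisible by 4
Yes

Take x = -4, y = 3, z = 1. Substituting into each constraint:
  (1) 4 + (-3) + 3(1) = 4 ✓
  (2) y = 3, target 3 ✓ (first branch holds)
  (3) -4 = 4 × -1, remainder 0 ✓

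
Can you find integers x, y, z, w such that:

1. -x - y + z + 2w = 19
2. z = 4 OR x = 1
Yes

Take x = 1, y = 0, z = 0, w = 10. Substituting into each constraint:
  (1) (-1) + 0 + 0 + 2(10) = 19 ✓
  (2) x = 1, target 1 ✓ (second branch holds)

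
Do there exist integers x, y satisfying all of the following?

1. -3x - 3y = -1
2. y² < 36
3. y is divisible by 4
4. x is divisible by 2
No

Even the single constraint (-3x - 3y = -1) is infeasible over the integers.

  - -3x - 3y = -1: every term on the left is divisible by 3, so the LHS ≡ 0 (mod 3), but the RHS -1 is not — no integer solution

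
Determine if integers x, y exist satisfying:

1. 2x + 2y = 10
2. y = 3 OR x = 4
Yes

Take x = 2, y = 3. Substituting into each constraint:
  (1) 2(2) + 2(3) = 10 ✓
  (2) y = 3, target 3 ✓ (first branch holds)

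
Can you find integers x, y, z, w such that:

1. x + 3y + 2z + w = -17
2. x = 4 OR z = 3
Yes

Take x = 0, y = 0, z = 3, w = -23. Substituting into each constraint:
  (1) 0 + 3(0) + 2(3) + (-23) = -17 ✓
  (2) z = 3, target 3 ✓ (second branch holds)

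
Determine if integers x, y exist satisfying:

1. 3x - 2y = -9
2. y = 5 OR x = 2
No

The full constraint system is jointly infeasible over the integers. Each constraint and what it forces:

  - 3x - 2y = -9: is a linear equation tying the variables together
  - y = 5 OR x = 2: forces a choice: either y = 5 or x = 2

Split on the disjunction (y = 5 OR x = 2):
  • If y = 5: with y = 5, every remaining term of the linear equation is divisible by 3, so the left side is ≡ 0 (mod 3); but the right side 1 ≡ 1 (mod 3). No integers can satisfy it.
  • If x = 2: with x = 2, every remaining term of the linear equation is divisible by 2, so the left side is ≡ 0 (mod 2); but the right side -15 ≡ 1 (mod 2). No integers can satisfy it.
Both branches are infeasible, so the system has no integer solution.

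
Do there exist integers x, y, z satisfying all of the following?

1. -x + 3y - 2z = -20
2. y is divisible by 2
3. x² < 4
Yes

Take x = 0, y = 0, z = 10. Substituting into each constraint:
  (1) 0 + 3(0) - 2(10) = -20 ✓
  (2) 0 = 2 × 0, remainder 0 ✓
  (3) x² = (0)² = 0, and 0 < 4 ✓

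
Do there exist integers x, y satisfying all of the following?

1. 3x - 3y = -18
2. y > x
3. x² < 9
Yes

Take x = 0, y = 6. Substituting into each constraint:
  (1) 3(0) - 3(6) = -18 ✓
  (2) 6 > 0 ✓
  (3) x² = (0)² = 0, and 0 < 9 ✓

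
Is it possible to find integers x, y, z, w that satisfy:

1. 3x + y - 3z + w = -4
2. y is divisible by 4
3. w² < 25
Yes

Take x = 0, y = 0, z = 2, w = 2. Substituting into each constraint:
  (1) 3(0) + 0 - 3(2) + 2 = -4 ✓
  (2) 0 = 4 × 0, remainder 0 ✓
  (3) w² = (2)² = 4, and 4 < 25 ✓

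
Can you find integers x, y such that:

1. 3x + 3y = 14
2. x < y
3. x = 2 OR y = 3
No

Even the single constraint (3x + 3y = 14) is infeasible over the integers.

  - 3x + 3y = 14: every term on the left is divisible by 3, so the LHS ≡ 0 (mod 3), but the RHS 14 is not — no integer solution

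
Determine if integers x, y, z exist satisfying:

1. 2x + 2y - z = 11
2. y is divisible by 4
Yes

Take x = 0, y = 0, z = -11. Substituting into each constraint:
  (1) 2(0) + 2(0) + 11 = 11 ✓
  (2) 0 = 4 × 0, remainder 0 ✓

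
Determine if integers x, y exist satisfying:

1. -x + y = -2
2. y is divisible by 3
Yes

Take x = 2, y = 0. Substituting into each constraint:
  (1) (-2) + 0 = -2 ✓
  (2) 0 = 3 × 0, remainder 0 ✓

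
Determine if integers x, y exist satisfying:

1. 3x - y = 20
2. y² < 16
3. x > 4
Yes

Take x = 7, y = 1. Substituting into each constraint:
  (1) 3(7) + (-1) = 20 ✓
  (2) y² = (1)² = 1, and 1 < 16 ✓
  (3) 7 > 4 ✓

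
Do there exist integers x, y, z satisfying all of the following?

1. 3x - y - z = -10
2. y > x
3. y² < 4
Yes

Take x = 0, y = 1, z = 9. Substituting into each constraint:
  (1) 3(0) + (-1) + (-9) = -10 ✓
  (2) 1 > 0 ✓
  (3) y² = (1)² = 1, and 1 < 4 ✓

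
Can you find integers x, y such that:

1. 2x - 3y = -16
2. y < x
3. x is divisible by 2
Yes

Take x = 22, y = 20. Substituting into each constraint:
  (1) 2(22) - 3(20) = -16 ✓
  (2) 20 < 22 ✓
  (3) 22 = 2 × 11, remainder 0 ✓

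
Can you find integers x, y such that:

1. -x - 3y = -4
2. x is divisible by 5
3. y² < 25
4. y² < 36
Yes

Take x = -5, y = 3. Substituting into each constraint:
  (1) 5 - 3(3) = -4 ✓
  (2) -5 = 5 × -1, remainder 0 ✓
  (3) y² = (3)² = 9, and 9 < 25 ✓
  (4) y² = (3)² = 9, and 9 < 36 ✓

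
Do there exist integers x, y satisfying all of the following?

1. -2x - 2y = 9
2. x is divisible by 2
No

Even the single constraint (-2x - 2y = 9) is infeasible over the integers.

  - -2x - 2y = 9: every term on the left is divisible by 2, so the LHS ≡ 0 (mod 2), but the RHS 9 is not — no integer solution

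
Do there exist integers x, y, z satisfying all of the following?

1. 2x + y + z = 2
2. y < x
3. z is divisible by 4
Yes

Take x = 1, y = 0, z = 0. Substituting into each constraint:
  (1) 2(1) + 0 + 0 = 2 ✓
  (2) 0 < 1 ✓
  (3) 0 = 4 × 0, remainder 0 ✓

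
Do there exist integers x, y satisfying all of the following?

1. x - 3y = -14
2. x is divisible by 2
Yes

Take x = -2, y = 4. Substituting into each constraint:
  (1) (-2) - 3(4) = -14 ✓
  (2) -2 = 2 × -1, remainder 0 ✓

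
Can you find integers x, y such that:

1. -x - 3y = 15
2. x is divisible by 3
Yes

Take x = 0, y = -5. Substituting into each constraint:
  (1) 0 - 3(-5) = 15 ✓
  (2) 0 = 3 × 0, remainder 0 ✓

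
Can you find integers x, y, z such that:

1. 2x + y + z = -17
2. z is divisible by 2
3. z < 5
Yes

Take x = 0, y = -17, z = 0. Substituting into each constraint:
  (1) 2(0) + (-17) + 0 = -17 ✓
  (2) 0 = 2 × 0, remainder 0 ✓
  (3) 0 < 5 ✓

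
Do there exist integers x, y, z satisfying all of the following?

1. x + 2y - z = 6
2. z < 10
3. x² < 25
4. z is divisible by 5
Yes

Take x = 2, y = 2, z = 0. Substituting into each constraint:
  (1) 2 + 2(2) + 0 = 6 ✓
  (2) 0 < 10 ✓
  (3) x² = (2)² = 4, and 4 < 25 ✓
  (4) 0 = 5 × 0, remainder 0 ✓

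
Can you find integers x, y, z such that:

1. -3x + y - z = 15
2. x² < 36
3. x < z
Yes

Take x = -1, y = 12, z = 0. Substituting into each constraint:
  (1) -3(-1) + 12 + 0 = 15 ✓
  (2) x² = (-1)² = 1, and 1 < 36 ✓
  (3) -1 < 0 ✓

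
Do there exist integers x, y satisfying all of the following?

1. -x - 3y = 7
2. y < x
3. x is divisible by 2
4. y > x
No

A contradictory subset is {y < x, y > x}. No integer assignment can satisfy these jointly:

  - y < x: bounds one variable relative to another variable
  - y > x: bounds one variable relative to another variable

Direct contradiction: x > y and y > x cannot both hold.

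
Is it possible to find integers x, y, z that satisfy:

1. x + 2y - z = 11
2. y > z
Yes

Take x = 9, y = 1, z = 0. Substituting into each constraint:
  (1) 9 + 2(1) + 0 = 11 ✓
  (2) 1 > 0 ✓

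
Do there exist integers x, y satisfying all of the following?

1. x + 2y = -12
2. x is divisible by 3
Yes

Take x = 0, y = -6. Substituting into each constraint:
  (1) 0 + 2(-6) = -12 ✓
  (2) 0 = 3 × 0, remainder 0 ✓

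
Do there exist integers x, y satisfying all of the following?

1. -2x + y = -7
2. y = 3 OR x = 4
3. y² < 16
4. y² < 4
Yes

Take x = 4, y = 1. Substituting into each constraint:
  (1) -2(4) + 1 = -7 ✓
  (2) x = 4, target 4 ✓ (second branch holds)
  (3) y² = (1)² = 1, and 1 < 16 ✓
  (4) y² = (1)² = 1, and 1 < 4 ✓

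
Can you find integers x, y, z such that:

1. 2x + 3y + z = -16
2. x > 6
Yes

Take x = 7, y = -10, z = 0. Substituting into each constraint:
  (1) 2(7) + 3(-10) + 0 = -16 ✓
  (2) 7 > 6 ✓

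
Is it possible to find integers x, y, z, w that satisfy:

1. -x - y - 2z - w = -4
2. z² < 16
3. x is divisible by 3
Yes

Take x = 0, y = 0, z = 2, w = 0. Substituting into each constraint:
  (1) 0 + 0 - 2(2) + 0 = -4 ✓
  (2) z² = (2)² = 4, and 4 < 16 ✓
  (3) 0 = 3 × 0, remainder 0 ✓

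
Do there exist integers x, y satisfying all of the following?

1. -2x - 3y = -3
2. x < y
Yes

Take x = 0, y = 1. Substituting into each constraint:
  (1) -2(0) - 3(1) = -3 ✓
  (2) 0 < 1 ✓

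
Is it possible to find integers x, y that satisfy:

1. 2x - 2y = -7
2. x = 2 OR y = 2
No

Even the single constraint (2x - 2y = -7) is infeasible over the integers.

  - 2x - 2y = -7: every term on the left is divisible by 2, so the LHS ≡ 0 (mod 2), but the RHS -7 is not — no integer solution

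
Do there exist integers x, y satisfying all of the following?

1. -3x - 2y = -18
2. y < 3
Yes

Take x = 6, y = 0. Substituting into each constraint:
  (1) -3(6) - 2(0) = -18 ✓
  (2) 0 < 3 ✓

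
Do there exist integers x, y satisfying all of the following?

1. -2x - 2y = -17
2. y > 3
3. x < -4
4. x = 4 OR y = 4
No

Even the single constraint (-2x - 2y = -17) is infeasible over the integers.

  - -2x - 2y = -17: every term on the left is divisible by 2, so the LHS ≡ 0 (mod 2), but the RHS -17 is not — no integer solution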